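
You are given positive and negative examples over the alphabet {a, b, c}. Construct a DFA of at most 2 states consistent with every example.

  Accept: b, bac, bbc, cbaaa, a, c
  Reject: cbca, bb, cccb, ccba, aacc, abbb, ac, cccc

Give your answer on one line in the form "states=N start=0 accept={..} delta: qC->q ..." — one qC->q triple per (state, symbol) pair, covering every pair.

states=2 start=0 accept={1} delta: 0a->1 0b->1 0c->1 1a->0 1b->0 1c->0

Grow the machine one transition at a time. Run the examples from 0; the earliest place one falls off (shortest prefix, ties alphabetical) gets sent to the lowest-numbered state that keeps every Accept/Reject pair distinguishable — a pair clashes when both reach the same state with identical unread suffix — and to a fresh state only if none does.
a: 0a undefined. 0a->0: no, c/ac meet in 0 with "c" left. Open state 1: 0a->1.
b: 0b undefined. 0b->0: no, b/bb meet in 0. 0b->1: ok.
c: 0c undefined. 0c->0: no, b/cccb meet in 1. 0c->1: ok.
aa: 1a undefined. 1a->0: ok.
ab: 1b undefined. 1b->0: ok.
ac: 1c undefined. 1c->0: ok.
All examples now run through 2 states with every (state, symbol) defined. Accept strings end in {1}, Reject strings end in {0}; accept={1}.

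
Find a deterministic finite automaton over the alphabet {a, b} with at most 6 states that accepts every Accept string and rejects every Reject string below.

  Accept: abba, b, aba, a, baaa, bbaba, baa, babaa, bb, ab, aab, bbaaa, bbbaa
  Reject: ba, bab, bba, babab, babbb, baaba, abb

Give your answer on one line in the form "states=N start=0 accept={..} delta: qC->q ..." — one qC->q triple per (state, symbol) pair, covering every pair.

states=6 start=0 accept={0,1,2,3} delta: 0a->1 0b->2 1a->0 1b->3 2a->4 2b->2 3a->0 3b->4 4a->0 4b->5 5a->3 5b->3

State merging on the prefix tree: take the shortest (then alphabetical) example prefix whose next move is undefined and point that move at state 0, else 1, else 2, ...; a target is out if some Accept/Reject pair would then sit in one state with the same input left (inseparable). If every existing state is out, open a new one.
a: 0a undefined. 0a->0: no, abba/bba meet in 0 with "bba" left. Open state 1: 0a->1.
b: 0b undefined. 0b->0: no, a/ba meet in 1. 0b->1: no, aba/bba meet in 1 with "ba" left. Open state 2: 0b->2.
aa: 1a undefined. 1a->0: ok.
ab: 1b undefined. 1b->0: no, abba/ba meet in 2 with "a" left. 1b->1: no, a/abb meet in 1. 1b->2: no, abba/bba meet in 2 with "ba" left. Open state 3: 1b->3.
ba: 2a undefined. 2a->0: no, b/bab meet in 2. 2a->1: no, a/ba meet in 1. 2a->2: no, b/ba meet in 2. 2a->3: no, ab/ba meet in 3. Open state 4: 2a->4.
bb: 2b undefined. 2b->0: no, a/bba meet in 1. 2b->1: no, bbaba/ba meet in 4. 2b->2: ok.
aba: 3a undefined. 3a->0: ok.
abb: 3b undefined. 3b->0: no, aba/abb meet in 0. 3b->1: no, a/abb meet in 1. 3b->2: no, abba/ba meet in 4. 3b->3: no, ab/abb meet in 3. 3b->4: ok.
baa: 4a undefined. 4a->0: ok.
bab: 4b undefined. 4b->0: no, abba/bab meet in 0. 4b->1: no, b/babab meet in 2. 4b->2: no, b/bab meet in 2. 4b->3: no, b/babab meet in 2. 4b->4: no, b/babab meet in 2. Open state 5: 4b->5.
baba: 5a undefined. 5a->0: no, b/babab meet in 2. 5a->1: no, ab/babab meet in 3. 5a->2: no, b/babab meet in 2. 5a->3: ok.
babb: 5b undefined. 5b->0: no, b/babbb meet in 2. 5b->1: no, bbaba/babbb meet in 3. 5b->2: no, b/babbb meet in 2. 5b->3: ok.
All examples now run through 6 states with every (state, symbol) defined. Accept strings end in {0,1,2,3}, Reject strings end in {4,5}; accept={0,1,2,3}.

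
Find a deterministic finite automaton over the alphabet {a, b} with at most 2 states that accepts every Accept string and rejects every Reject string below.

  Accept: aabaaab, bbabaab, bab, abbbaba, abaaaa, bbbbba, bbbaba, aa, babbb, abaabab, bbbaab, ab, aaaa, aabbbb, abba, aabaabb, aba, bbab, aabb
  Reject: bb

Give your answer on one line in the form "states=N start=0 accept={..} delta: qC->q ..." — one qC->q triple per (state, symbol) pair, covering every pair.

states=2 start=0 accept={1} delta: 0a->1 0b->0 1a->1 1b->1

State merging on the prefix tree: take the shortest (then alphabetical) example prefix whose next move is undefined and point that move at state 0, else 1, else 2, ...; a target is out if some Accept/Reject pair would then sit in one state with the same input left (inseparable). If every existing state is out, open a new one.
a: 0a undefined. 0a->0: no, aabb/bb meet in 0 with "bb" left. Open state 1: 0a->1.
b: 0b undefined. 0b->0: ok.
aa: 1a undefined. 1a->0: no, aa/bb meet in 0. 1a->1: ok.
ab: 1b undefined. 1b->0: no, aabaaab/bb meet in 0. 1b->1: ok.
All examples now run through 2 states with every (state, symbol) defined. Accept strings end in {1}, Reject strings end in {0}; accept={1}.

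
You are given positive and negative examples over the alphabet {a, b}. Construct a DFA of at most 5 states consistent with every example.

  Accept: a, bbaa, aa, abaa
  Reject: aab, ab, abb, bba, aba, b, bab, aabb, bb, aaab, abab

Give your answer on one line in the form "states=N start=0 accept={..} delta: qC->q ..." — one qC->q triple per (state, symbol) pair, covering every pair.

states=3 start=0 accept={0} delta: 0a->0 0b->1 1a->2 1b->1 2a->0 2b->1

State merging on the prefix tree: take the shortest (then alphabetical) example prefix whose next move is undefined and point that move at state 0, else 1, else 2, ...; a target is out if some Accept/Reject pair would then sit in one state with the same input left (inseparable). If every existing state is out, open a new one.
a: 0a undefined. 0a->0: ok.
b: 0b undefined. 0b->0: no, a/aab meet in 0. Open state 1: 0b->1.
ba: 1a undefined. 1a->0: no, a/aba meet in 0. 1a->1: no, abaa/aab meet in 1. Open state 2: 1a->2.
bb: 1b undefined. 1b->0: no, a/abb meet in 0. 1b->1: ok.
bab: 2b undefined. 2b->0: no, a/bab meet in 0. 2b->1: ok.
abaa: 2a undefined. 2a->0: ok.
All examples now run through 3 states with every (state, symbol) defined. Accept strings end in {0}, Reject strings end in {1,2}; accept={0}.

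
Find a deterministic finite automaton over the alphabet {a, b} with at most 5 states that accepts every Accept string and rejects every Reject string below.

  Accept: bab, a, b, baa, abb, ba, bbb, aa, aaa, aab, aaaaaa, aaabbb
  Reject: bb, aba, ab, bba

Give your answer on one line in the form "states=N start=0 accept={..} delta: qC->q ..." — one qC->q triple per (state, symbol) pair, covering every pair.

Grow the machine one transition at a time. Run the examples from 0; the earliest place one falls off (shortest prefix, ties alphabetical) gets sent to the lowest-numbered state that keeps every Accept/Reject pair distinguishable — a pair clashes when both reach the same state with identical unread suffix — and to a fresh state only if none does.
a: 0a undefined. 0a->0: no, b/ab meet in 0 with "b" left. Open state 1: 0a->1.
b: 0b undefined. 0b->0: no, bab/ab meet in 1 with "b" left. 0b->1: ok.
aa: 1a undefined. 1a->0: ok.
ab: 1b undefined. 1b->0: no, bab/aba meet in 1. 1b->1: no, bab/bb meet in 1. Open state 2: 1b->2.
aba: 2a undefined. 2a->0: no, ba/aba meet in 0. 2a->1: no, bab/aba meet in 1. 2a->2: ok.
abb: 2b undefined. 2b->0: ok.
All examples now run through 3 states with every (state, symbol) defined. Accept strings end in {0,1}, Reject strings end in {2}; accept={0,1}.

states=3 start=0 accept={0,1} delta: 0a->1 0b->1 1a->0 1b->2 2a->2 2b->0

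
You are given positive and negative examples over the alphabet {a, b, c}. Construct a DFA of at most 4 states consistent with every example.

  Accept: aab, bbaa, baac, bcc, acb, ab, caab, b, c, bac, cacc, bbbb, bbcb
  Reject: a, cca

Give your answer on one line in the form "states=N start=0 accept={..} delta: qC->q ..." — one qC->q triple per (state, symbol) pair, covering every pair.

Fold the examples into a partial DFA from state 0: repeatedly fix the first undefined (state, symbol) met by the shortest-then-alphabetical prefix, trying targets in increasing order and rejecting any under which an Accept and a Reject string meet in one state with the same remainder; add a state when all current targets are rejected. Accepting states are where Accept strings end.
a: 0a undefined. 0a->0: ok.
b: 0b undefined. 0b->0: no, aab/a meet in 0. Open state 1: 0b->1.
c: 0c undefined. 0c->0: no, c/a meet in 0. 0c->1: ok.
ba: 1a undefined. 1a->0: ok.
bb: 1b undefined. 1b->0: no, bbaa/a meet in 0. 1b->1: no, bbaa/a meet in 0. Open state 2: 1b->2.
bc: 1c undefined. 1c->0: no, cacc/a meet in 0. 1c->1: ok.
bba: 2a undefined. 2a->0: no, bbaa/a meet in 0. 2a->1: no, bbaa/a meet in 0. 2a->2: ok.
bbb: 2b undefined. 2b->0: ok.
bbc: 2c undefined. 2c->0: ok.
All examples now run through 3 states with every (state, symbol) defined. Accept strings end in {1,2}, Reject strings end in {0}; accept={1,2}.

states=3 start=0 accept={1,2} delta: 0a->0 0b->1 0c->1 1a->0 1b->2 1c->1 2a->2 2b->0 2c->0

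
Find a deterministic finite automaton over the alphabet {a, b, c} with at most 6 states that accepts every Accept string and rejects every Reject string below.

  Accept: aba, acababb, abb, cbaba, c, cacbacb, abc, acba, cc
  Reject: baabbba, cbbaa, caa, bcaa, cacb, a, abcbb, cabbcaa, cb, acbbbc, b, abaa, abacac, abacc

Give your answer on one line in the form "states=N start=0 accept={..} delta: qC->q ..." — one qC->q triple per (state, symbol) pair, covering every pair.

states=6 start=0 accept={2,5} delta: 0a->0 0b->1 0c->2 1a->2 1b->2 1c->2 2a->3 2b->4 2c->5 3a->0 3b->0 3c->0 4a->2 4b->4 4c->0 5a->3 5b->2 5c->0

Fold the examples into a partial DFA from state 0: repeatedly fix the first undefined (state, symbol) met by the shortest-then-alphabetical prefix, trying targets in increasing order and rejecting any under which an Accept and a Reject string meet in one state with the same remainder; add a state when all current targets are rejected. Accepting states are where Accept strings end.
a: 0a undefined. 0a->0: ok.
b: 0b undefined. 0b->0: no, aba/baabbba meet in 0. Open state 1: 0b->1.
c: 0c undefined. 0c->0: no, c/caa meet in 0. 0c->1: no, abb/cb meet in 1 with "b" left. Open state 2: 0c->2.
ba: 1a undefined. 1a->0: no, aba/a meet in 0. 1a->1: no, aba/b meet in 1. 1a->2: ok.
bc: 1c undefined. 1c->0: no, abb/abcbb meet in 1 with "b" left. 1c->1: no, abc/b meet in 1. 1c->2: ok.
ca: 2a undefined. 2a->0: no, acababb/abcbb meet in 2 with "bb" left. 2a->1: no, aba/caa meet in 2. 2a->2: no, aba/caa meet in 2. Open state 3: 2a->3.
cb: 2b undefined. 2b->0: no, acba/a meet in 0. 2b->1: no, abb/abcbb meet in 1 with "b" left. 2b->2: no, aba/abcbb meet in 2. 2b->3: no, acba/caa meet in 3 with "a" left. Open state 4: 2b->4.
cc: 2c undefined. 2c->0: no, aba/abacac meet in 2. 2c->1: no, aba/abacc meet in 2. 2c->2: no, aba/abacc meet in 2. 2c->3: no, cc/abaa meet in 3. 2c->4: no, cc/cb meet in 4. Open state 5: 2c->5.
abb: 1b undefined. 1b->0: no, abb/a meet in 0. 1b->1: no, abb/b meet in 1. 1b->2: ok.
caa: 3a undefined. 3a->0: ok.
cab: 3b undefined. 3b->0: ok.
cac: 3c undefined. 3c->0: ok.
cba: 4a undefined. 4a->0: no, acba/caa meet in 0. 4a->1: no, cbaba/baabbba meet in 3. 4a->2: ok.
cbb: 4b undefined. 4b->0: no, aba/acbbbc meet in 2. 4b->1: no, cc/acbbbc meet in 5. 4b->2: no, aba/abcbb meet in 2. 4b->3: no, aba/acbbbc meet in 2. 4b->4: ok.
abaca: 5a undefined. 5a->0: no, aba/abacac meet in 2. 5a->1: no, aba/abacac meet in 2. 5a->2: no, cc/abacac meet in 5. 5a->3: ok.
abacc: 5c undefined. 5c->0: ok.
acbbbc: 4c undefined. 4c->0: ok.
cacbacb: 5b undefined. 5b->0: no, cacbacb/caa meet in 0. 5b->1: no, cacbacb/cacb meet in 1. 5b->2: ok.
All examples now run through 6 states with every (state, symbol) defined. Accept strings end in {2,5}, Reject strings end in {0,1,3,4}; accept={2,5}.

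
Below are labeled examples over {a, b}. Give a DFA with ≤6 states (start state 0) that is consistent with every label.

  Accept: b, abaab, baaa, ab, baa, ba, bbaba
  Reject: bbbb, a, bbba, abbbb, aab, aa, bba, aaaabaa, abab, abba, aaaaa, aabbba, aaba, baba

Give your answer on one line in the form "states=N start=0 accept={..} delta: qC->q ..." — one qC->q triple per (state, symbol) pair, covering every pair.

states=6 start=0 accept={2,4,5} delta: 0a->1 0b->2 1a->3 1b->2 2a->4 2b->3 3a->1 3b->3 4a->5 4b->0 5a->2 5b->2

State merging on the prefix tree: take the shortest (then alphabetical) example prefix whose next move is undefined and point that move at state 0, else 1, else 2, ...; a target is out if some Accept/Reject pair would then sit in one state with the same input left (inseparable). If every existing state is out, open a new one.
a: 0a undefined. 0a->0: no, b/aab meet in 0 with "b" left. Open state 1: 0a->1.
b: 0b undefined. 0b->0: no, b/bbbb meet in 0. 0b->1: no, b/a meet in 1. Open state 2: 0b->2.
aa: 1a undefined. 1a->0: no, b/aab meet in 2. 1a->1: no, ab/aab meet in 1 with "b" left. 1a->2: no, b/aa meet in 2. Open state 3: 1a->3.
ab: 1b undefined. 1b->0: no, abaab/aab meet in 3 with "b" left. 1b->1: no, ab/a meet in 1. 1b->2: ok.
ba: 2a undefined. 2a->0: no, b/abab meet in 2. 2a->1: no, b/abab meet in 2. 2a->2: no, abaab/abab meet in 2 with "b" left. 2a->3: no, ba/aa meet in 3. Open state 4: 2a->4.
bb: 2b undefined. 2b->0: no, ba/bbba meet in 4. 2b->1: no, ba/bbba meet in 4. 2b->2: no, b/bbbb meet in 2. 2b->3: ok.
aaa: 3a undefined. 3a->0: no, baa/aaaabaa meet in 4 with "a" left. 3a->1: ok.
aab: 3b undefined. 3b->0: no, b/bbbb meet in 2. 3b->1: no, b/bbbb meet in 2. 3b->2: no, b/aab meet in 2. 3b->3: ok.
baa: 4a undefined. 4a->0: no, baaa/a meet in 1. 4a->1: no, baaa/bbbb meet in 3. 4a->2: no, abaab/bbbb meet in 3. 4a->3: no, abaab/bbbb meet in 3. 4a->4: no, abaab/abab meet in 4 with "b" left. Open state 5: 4a->5.
bab: 4b undefined. 4b->0: ok.
baaa: 5a undefined. 5a->0: no, baaa/abab meet in 0. 5a->1: no, baaa/a meet in 1. 5a->2: ok.
abaab: 5b undefined. 5b->0: no, abaab/abab meet in 0. 5b->1: no, abaab/a meet in 1. 5b->2: ok.
All examples now run through 6 states with every (state, symbol) defined. Accept strings end in {2,4,5}, Reject strings end in {0,1,3}; accept={2,4,5}.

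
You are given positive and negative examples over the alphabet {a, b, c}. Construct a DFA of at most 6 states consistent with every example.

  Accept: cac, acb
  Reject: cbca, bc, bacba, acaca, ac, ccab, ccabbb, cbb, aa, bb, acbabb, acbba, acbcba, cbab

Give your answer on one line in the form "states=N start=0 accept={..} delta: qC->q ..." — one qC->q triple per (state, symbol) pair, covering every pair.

states=3 start=0 accept={2} delta: 0a->0 0b->0 0c->1 1a->1 1b->2 1c->2 2a->0 2b->0 2c->0

State merging on the prefix tree: take the shortest (then alphabetical) example prefix whose next move is undefined and point that move at state 0, else 1, else 2, ...; a target is out if some Accept/Reject pair would then sit in one state with the same input left (inseparable). If every existing state is out, open a new one.
a: 0a undefined. 0a->0: ok.
b: 0b undefined. 0b->0: ok.
c: 0c undefined. 0c->0: no, cac/cbca meet in 0. Open state 1: 0c->1.
ca: 1a undefined. 1a->0: no, cac/bc meet in 1. 1a->1: ok.
cb: 1b undefined. 1b->0: no, acb/bacba meet in 0. 1b->1: no, acb/bc meet in 1. Open state 2: 1b->2.
cc: 1c undefined. 1c->0: no, cac/acaca meet in 0. 1c->1: no, cac/bc meet in 1. 1c->2: ok.
cba: 2a undefined. 2a->0: ok.
cbb: 2b undefined. 2b->0: ok.
cbc: 2c undefined. 2c->0: ok.
All examples now run through 3 states with every (state, symbol) defined. Accept strings end in {2}, Reject strings end in {0,1}; accept={2}.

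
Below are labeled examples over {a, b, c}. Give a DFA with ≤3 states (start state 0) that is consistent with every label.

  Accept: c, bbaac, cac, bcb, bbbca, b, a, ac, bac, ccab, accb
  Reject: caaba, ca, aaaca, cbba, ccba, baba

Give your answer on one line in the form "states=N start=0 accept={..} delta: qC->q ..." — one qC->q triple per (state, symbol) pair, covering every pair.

states=3 start=0 accept={0,1} delta: 0a->0 0b->1 0c->1 1a->2 1b->0 1c->0 2a->0 2b->1 2c->0

Grow the machine one transition at a time. Run the examples from 0; the earliest place one falls off (shortest prefix, ties alphabetical) gets sent to the lowest-numbered state that keeps every Accept/Reject pair distinguishable — a pair clashes when both reach the same state with identical unread suffix — and to a fresh state only if none does.
a: 0a undefined. 0a->0: ok.
b: 0b undefined. 0b->0: no, bbbca/ca meet in 0 with "ca" left. Open state 1: 0b->1.
c: 0c undefined. 0c->0: no, c/ca meet in 0. 0c->1: ok.
ba: 1a undefined. 1a->0: no, a/caaba meet in 0. 1a->1: no, c/ca meet in 1. Open state 2: 1a->2.
bb: 1b undefined. 1b->0: ok.
bc: 1c undefined. 1c->0: ok.
bab: 2b undefined. 2b->0: no, bbbca/baba meet in 0. 2b->1: ok.
bac: 2c undefined. 2c->0: ok.
caa: 2a undefined. 2a->0: ok.
All examples now run through 3 states with every (state, symbol) defined. Accept strings end in {0,1}, Reject strings end in {2}; accept={0,1}.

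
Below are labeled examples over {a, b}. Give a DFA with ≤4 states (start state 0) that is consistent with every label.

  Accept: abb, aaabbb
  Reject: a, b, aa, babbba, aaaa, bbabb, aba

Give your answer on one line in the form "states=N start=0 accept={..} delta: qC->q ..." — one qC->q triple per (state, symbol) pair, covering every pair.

states=4 start=0 accept={2,3} delta: 0a->0 0b->1 1a->0 1b->2 2a->2 2b->3 3a->0 3b->0

Fold the examples into a partial DFA from state 0: repeatedly fix the first undefined (state, symbol) met by the shortest-then-alphabetical prefix, trying targets in increasing order and rejecting any under which an Accept and a Reject string meet in one state with the same remainder; add a state when all current targets are rejected. Accepting states are where Accept strings end.
a: 0a undefined. 0a->0: ok.
b: 0b undefined. 0b->0: no, abb/a meet in 0. Open state 1: 0b->1.
ba: 1a undefined. 1a->0: ok.
bb: 1b undefined. 1b->0: no, abb/a meet in 0. 1b->1: no, abb/b meet in 1. Open state 2: 1b->2.
bba: 2a undefined. 2a->0: no, abb/bbabb meet in 2. 2a->1: no, aaabbb/bbabb meet in 2 with "b" left. 2a->2: ok.
bbab: 2b undefined. 2b->0: no, aaabbb/a meet in 0. 2b->1: no, abb/bbabb meet in 2. 2b->2: no, abb/babbba meet in 2. Open state 3: 2b->3.
bbabb: 3b undefined. 3b->0: ok.
babbba: 3a undefined. 3a->0: ok.
All examples now run through 4 states with every (state, symbol) defined. Accept strings end in {2,3}, Reject strings end in {0,1}; accept={2,3}.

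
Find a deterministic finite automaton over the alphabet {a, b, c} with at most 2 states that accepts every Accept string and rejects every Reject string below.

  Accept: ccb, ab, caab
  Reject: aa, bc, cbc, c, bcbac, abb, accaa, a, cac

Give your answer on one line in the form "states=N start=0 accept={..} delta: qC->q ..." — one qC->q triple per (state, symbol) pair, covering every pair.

states=2 start=0 accept={1} delta: 0a->0 0b->1 0c->0 1a->0 1b->0 1c->0

State merging on the prefix tree: take the shortest (then alphabetical) example prefix whose next move is undefined and point that move at state 0, else 1, else 2, ...; a target is out if some Accept/Reject pair would then sit in one state with the same input left (inseparable). If every existing state is out, open a new one.
a: 0a undefined. 0a->0: ok.
b: 0b undefined. 0b->0: no, ab/aa meet in 0. Open state 1: 0b->1.
c: 0c undefined. 0c->0: ok.
bc: 1c undefined. 1c->0: ok.
abb: 1b undefined. 1b->0: ok.
bcba: 1a undefined. 1a->0: ok.
All examples now run through 2 states with every (state, symbol) defined. Accept strings end in {1}, Reject strings end in {0}; accept={1}.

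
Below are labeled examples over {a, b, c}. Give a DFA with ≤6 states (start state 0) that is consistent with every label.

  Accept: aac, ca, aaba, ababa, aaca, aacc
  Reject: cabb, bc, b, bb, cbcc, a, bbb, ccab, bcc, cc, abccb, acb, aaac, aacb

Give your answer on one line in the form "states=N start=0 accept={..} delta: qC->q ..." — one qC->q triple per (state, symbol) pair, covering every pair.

State merging on the prefix tree: take the shortest (then alphabetical) example prefix whose next move is undefined and point that move at state 0, else 1, else 2, ...; a target is out if some Accept/Reject pair would then sit in one state with the same input left (inseparable). If every existing state is out, open a new one.
a: 0a undefined. 0a->0: no, aac/aaac meet in 0 with "c" left. Open state 1: 0a->1.
b: 0b undefined. 0b->0: ok.
c: 0c undefined. 0c->0: no, ca/a meet in 1. 0c->1: ok.
aa: 1a undefined. 1a->0: no, aac/bc meet in 1. 1a->1: no, aac/bcc meet in 1 with "c" left. Open state 2: 1a->2.
ab: 1b undefined. 1b->0: no, ababa/bc meet in 1. 1b->1: ok.
ac: 1c undefined. 1c->0: ok.
aaa: 2a undefined. 2a->0: ok.
aab: 2b undefined. 2b->0: no, aaba/bc meet in 1. 2b->1: ok.
aac: 2c undefined. 2c->0: no, aac/b meet in 0. 2c->1: no, aac/cabb meet in 1. 2c->2: no, aaca/b meet in 0. Open state 3: 2c->3.
aaca: 3a undefined. 3a->0: no, aaca/b meet in 0. 3a->1: no, aaca/cabb meet in 1. 3a->2: ok.
aacb: 3b undefined. 3b->0: ok.
aacc: 3c undefined. 3c->0: no, aacc/b meet in 0. 3c->1: no, aacc/cabb meet in 1. 3c->2: ok.
All examples now run through 4 states with every (state, symbol) defined. Accept strings end in {2,3}, Reject strings end in {0,1}; accept={2,3}.

states=4 start=0 accept={2,3} delta: 0a->1 0b->0 0c->1 1a->2 1b->1 1c->0 2a->0 2b->1 2c->3 3a->2 3b->0 3c->2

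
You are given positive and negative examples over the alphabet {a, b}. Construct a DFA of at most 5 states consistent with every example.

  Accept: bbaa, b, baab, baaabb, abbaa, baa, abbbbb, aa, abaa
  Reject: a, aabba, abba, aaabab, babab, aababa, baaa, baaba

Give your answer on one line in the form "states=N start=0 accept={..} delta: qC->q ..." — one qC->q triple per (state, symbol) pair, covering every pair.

State merging on the prefix tree: take the shortest (then alphabetical) example prefix whose next move is undefined and point that move at state 0, else 1, else 2, ...; a target is out if some Accept/Reject pair would then sit in one state with the same input left (inseparable). If every existing state is out, open a new one.
a: 0a undefined. 0a->0: no, aa/a meet in 0. Open state 1: 0a->1.
b: 0b undefined. 0b->0: ok.
aa: 1a undefined. 1a->0: ok.
ab: 1b undefined. 1b->0: no, bbaa/aaabab meet in 0. 1b->1: no, bbaa/abba meet in 0. Open state 2: 1b->2.
aba: 2a undefined. 2a->0: no, bbaa/aaabab meet in 0. 2a->1: ok.
abb: 2b undefined. 2b->0: ok.
All examples now run through 3 states with every (state, symbol) defined. Accept strings end in {0}, Reject strings end in {1,2}; accept={0}.

states=3 start=0 accept={0} delta: 0a->1 0b->0 1a->0 1b->2 2a->1 2b->0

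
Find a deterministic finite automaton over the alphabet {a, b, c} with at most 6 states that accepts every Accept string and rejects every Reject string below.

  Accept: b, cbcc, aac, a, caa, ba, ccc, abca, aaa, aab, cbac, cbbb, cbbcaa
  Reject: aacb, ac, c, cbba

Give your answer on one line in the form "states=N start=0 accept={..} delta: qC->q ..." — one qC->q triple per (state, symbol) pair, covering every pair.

Fold the examples into a partial DFA from state 0: repeatedly fix the first undefined (state, symbol) met by the shortest-then-alphabetical prefix, trying targets in increasing order and rejecting any under which an Accept and a Reject string meet in one state with the same remainder; add a state when all current targets are rejected. Accepting states are where Accept strings end.
a: 0a undefined. 0a->0: no, aac/ac meet in 0 with "c" left. Open state 1: 0a->1.
b: 0b undefined. 0b->0: ok.
c: 0c undefined. 0c->0: no, b/c meet in 0. 0c->1: no, a/c meet in 1. Open state 2: 0c->2.
aa: 1a undefined. 1a->0: no, aac/c meet in 2. 1a->1: no, aac/ac meet in 1 with "c" left. 1a->2: ok.
ab: 1b undefined. 1b->0: ok.
ac: 1c undefined. 1c->0: no, b/ac meet in 0. 1c->1: no, a/ac meet in 1. 1c->2: ok.
ca: 2a undefined. 2a->0: ok.
cb: 2b undefined. 2b->0: no, a/cbba meet in 1. 2b->1: no, a/cbba meet in 1. 2b->2: no, b/cbba meet in 0. Open state 3: 2b->3.
cc: 2c undefined. 2c->0: no, b/aacb meet in 0. 2c->1: no, b/aacb meet in 0. 2c->2: no, aac/ac meet in 2. 2c->3: ok.
cba: 3a undefined. 3a->0: no, cbac/ac meet in 2. 3a->1: no, cbac/ac meet in 2. 3a->2: ok.
cbb: 3b undefined. 3b->0: no, b/aacb meet in 0. 3b->1: no, a/aacb meet in 1. 3b->2: no, b/cbba meet in 0. 3b->3: no, aac/aacb meet in 3. Open state 4: 3b->4.
cbc: 3c undefined. 3c->0: no, cbcc/ac meet in 2. 3c->1: no, cbcc/ac meet in 2. 3c->2: no, ccc/ac meet in 2. 3c->3: ok.
cbba: 4a undefined. 4a->0: no, b/cbba meet in 0. 4a->1: no, a/cbba meet in 1. 4a->2: ok.
cbbb: 4b undefined. 4b->0: ok.
cbbc: 4c undefined. 4c->0: no, cbbcaa/ac meet in 2. 4c->1: ok.
All examples now run through 5 states with every (state, symbol) defined. Accept strings end in {0,1,3}, Reject strings end in {2,4}; accept={0,1,3}.

states=5 start=0 accept={0,1,3} delta: 0a->1 0b->0 0c->2 1a->2 1b->0 1c->2 2a->0 2b->3 2c->3 3a->2 3b->4 3c->3 4a->2 4b->0 4c->1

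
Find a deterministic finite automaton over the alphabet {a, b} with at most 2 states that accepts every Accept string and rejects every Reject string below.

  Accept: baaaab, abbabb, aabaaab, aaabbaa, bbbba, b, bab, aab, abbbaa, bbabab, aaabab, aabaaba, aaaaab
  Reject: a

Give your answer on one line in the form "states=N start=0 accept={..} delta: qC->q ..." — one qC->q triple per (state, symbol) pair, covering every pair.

states=2 start=0 accept={1} delta: 0a->0 0b->1 1a->1 1b->1

Grow the machine one transition at a time. Run the examples from 0; the earliest place one falls off (shortest prefix, ties alphabetical) gets sent to the lowest-numbered state that keeps every Accept/Reject pair distinguishable — a pair clashes when both reach the same state with identical unread suffix — and to a fresh state only if none does.
a: 0a undefined. 0a->0: ok.
b: 0b undefined. 0b->0: no, baaaab/a meet in 0. Open state 1: 0b->1.
ba: 1a undefined. 1a->0: no, aabaaba/a meet in 0. 1a->1: ok.
bb: 1b undefined. 1b->0: no, baaaab/a meet in 0. 1b->1: ok.
All examples now run through 2 states with every (state, symbol) defined. Accept strings end in {1}, Reject strings end in {0}; accept={1}.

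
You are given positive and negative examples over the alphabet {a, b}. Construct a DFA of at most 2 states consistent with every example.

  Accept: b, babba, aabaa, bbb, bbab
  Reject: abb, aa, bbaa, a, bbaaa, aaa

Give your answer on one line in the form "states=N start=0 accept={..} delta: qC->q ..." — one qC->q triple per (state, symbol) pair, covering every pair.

State merging on the prefix tree: take the shortest (then alphabetical) example prefix whose next move is undefined and point that move at state 0, else 1, else 2, ...; a target is out if some Accept/Reject pair would then sit in one state with the same input left (inseparable). If every existing state is out, open a new one.
a: 0a undefined. 0a->0: ok.
b: 0b undefined. 0b->0: no, b/abb meet in 0. Open state 1: 0b->1.
ba: 1a undefined. 1a->0: no, aabaa/aa meet in 0. 1a->1: ok.
bb: 1b undefined. 1b->0: ok.
All examples now run through 2 states with every (state, symbol) defined. Accept strings end in {1}, Reject strings end in {0}; accept={1}.

states=2 start=0 accept={1} delta: 0a->0 0b->1 1a->1 1b->0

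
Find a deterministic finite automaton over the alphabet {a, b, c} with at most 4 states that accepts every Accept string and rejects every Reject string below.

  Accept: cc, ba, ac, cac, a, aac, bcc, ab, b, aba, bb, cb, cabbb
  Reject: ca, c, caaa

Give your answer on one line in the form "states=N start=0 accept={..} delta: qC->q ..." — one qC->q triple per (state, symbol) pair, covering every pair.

states=3 start=0 accept={0,1} delta: 0a->1 0b->0 0c->2 1a->1 1b->0 1c->0 2a->2 2b->0 2c->0

Fold the examples into a partial DFA from state 0: repeatedly fix the first undefined (state, symbol) met by the shortest-then-alphabetical prefix, trying targets in increasing order and rejecting any under which an Accept and a Reject string meet in one state with the same remainder; add a state when all current targets are rejected. Accepting states are where Accept strings end.
a: 0a undefined. 0a->0: no, ac/c meet in 0 with "c" left. Open state 1: 0a->1.
b: 0b undefined. 0b->0: ok.
c: 0c undefined. 0c->0: no, cc/c meet in 0. 0c->1: no, ba/c meet in 1. Open state 2: 0c->2.
aa: 1a undefined. 1a->0: no, aac/c meet in 2. 1a->1: ok.
ab: 1b undefined. 1b->0: ok.
ac: 1c undefined. 1c->0: ok.
ca: 2a undefined. 2a->0: no, ba/caaa meet in 1. 2a->1: no, ba/ca meet in 1. 2a->2: ok.
cb: 2b undefined. 2b->0: ok.
cc: 2c undefined. 2c->0: ok.
All examples now run through 3 states with every (state, symbol) defined. Accept strings end in {0,1}, Reject strings end in {2}; accept={0,1}.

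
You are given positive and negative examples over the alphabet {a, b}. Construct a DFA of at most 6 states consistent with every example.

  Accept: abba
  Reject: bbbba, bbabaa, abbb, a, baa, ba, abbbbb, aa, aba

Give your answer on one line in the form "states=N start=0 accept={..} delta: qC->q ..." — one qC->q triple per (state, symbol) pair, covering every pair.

Grow the machine one transition at a time. Run the examples from 0; the earliest place one falls off (shortest prefix, ties alphabetical) gets sent to the lowest-numbered state that keeps every Accept/Reject pair distinguishable — a pair clashes when both reach the same state with identical unread suffix — and to a fresh state only if none does.
a: 0a undefined. 0a->0: ok.
b: 0b undefined. 0b->0: no, abba/bbbba meet in 0. Open state 1: 0b->1.
ba: 1a undefined. 1a->0: ok.
bb: 1b undefined. 1b->0: no, abba/bbbba meet in 0. 1b->1: no, abba/bbbba meet in 0. Open state 2: 1b->2.
bba: 2a undefined. 2a->0: no, abba/bbabaa meet in 0. 2a->1: ok.
bbb: 2b undefined. 2b->0: ok.
All examples now run through 3 states with every (state, symbol) defined. Accept strings end in {1}, Reject strings end in {0,2}; accept={1}.

states=3 start=0 accept={1} delta: 0a->0 0b->1 1a->0 1b->2 2a->1 2b->0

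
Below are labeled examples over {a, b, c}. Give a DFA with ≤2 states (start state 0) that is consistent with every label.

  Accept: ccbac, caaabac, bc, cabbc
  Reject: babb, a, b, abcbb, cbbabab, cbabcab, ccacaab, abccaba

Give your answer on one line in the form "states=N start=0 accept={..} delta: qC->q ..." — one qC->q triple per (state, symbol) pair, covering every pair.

Grow the machine one transition at a time. Run the examples from 0; the earliest place one falls off (shortest prefix, ties alphabetical) gets sent to the lowest-numbered state that keeps every Accept/Reject pair distinguishable — a pair clashes when both reach the same state with identical unread suffix — and to a fresh state only if none does.
a: 0a undefined. 0a->0: ok.
b: 0b undefined. 0b->0: ok.
c: 0c undefined. 0c->0: no, ccbac/babb meet in 0. Open state 1: 0c->1.
ca: 1a undefined. 1a->0: ok.
cb: 1b undefined. 1b->0: ok.
cc: 1c undefined. 1c->0: ok.
All examples now run through 2 states with every (state, symbol) defined. Accept strings end in {1}, Reject strings end in {0}; accept={1}.

states=2 start=0 accept={1} delta: 0a->0 0b->0 0c->1 1a->0 1b->0 1c->0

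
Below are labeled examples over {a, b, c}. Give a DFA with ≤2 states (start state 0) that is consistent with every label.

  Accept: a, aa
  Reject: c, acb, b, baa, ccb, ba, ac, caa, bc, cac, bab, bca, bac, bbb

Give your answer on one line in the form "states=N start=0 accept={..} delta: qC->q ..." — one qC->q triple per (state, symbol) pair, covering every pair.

State merging on the prefix tree: take the shortest (then alphabetical) example prefix whose next move is undefined and point that move at state 0, else 1, else 2, ...; a target is out if some Accept/Reject pair would then sit in one state with the same input left (inseparable). If every existing state is out, open a new one.
a: 0a undefined. 0a->0: ok.
b: 0b undefined. 0b->0: no, a/b meet in 0. Open state 1: 0b->1.
c: 0c undefined. 0c->0: no, a/c meet in 0. 0c->1: ok.
ba: 1a undefined. 1a->0: no, a/baa meet in 0. 1a->1: ok.
bb: 1b undefined. 1b->0: no, a/acb meet in 0. 1b->1: ok.
bc: 1c undefined. 1c->0: no, a/bc meet in 0. 1c->1: ok.
All examples now run through 2 states with every (state, symbol) defined. Accept strings end in {0}, Reject strings end in {1}; accept={0}.

states=2 start=0 accept={0} delta: 0a->0 0b->1 0c->1 1a->1 1b->1 1c->1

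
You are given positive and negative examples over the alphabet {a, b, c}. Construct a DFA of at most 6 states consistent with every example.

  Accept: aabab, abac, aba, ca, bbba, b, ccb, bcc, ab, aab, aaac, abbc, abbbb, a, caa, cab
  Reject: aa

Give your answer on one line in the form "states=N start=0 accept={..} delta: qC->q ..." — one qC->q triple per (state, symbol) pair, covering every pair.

State merging on the prefix tree: take the shortest (then alphabetical) example prefix whose next move is undefined and point that move at state 0, else 1, else 2, ...; a target is out if some Accept/Reject pair would then sit in one state with the same input left (inseparable). If every existing state is out, open a new one.
a: 0a undefined. 0a->0: no, a/aa meet in 0. Open state 1: 0a->1.
b: 0b undefined. 0b->0: ok.
c: 0c undefined. 0c->0: no, caa/aa meet in 1 with "a" left. 0c->1: no, ca/aa meet in 1 with "a" left. Open state 2: 0c->2.
aa: 1a undefined. 1a->0: no, b/aa meet in 0. 1a->1: no, bbba/aa meet in 1. 1a->2: ok.
ab: 1b undefined. 1b->0: no, abbc/aa meet in 2. 1b->1: no, aba/aa meet in 2. 1b->2: no, ab/aa meet in 2. Open state 3: 1b->3.
ca: 2a undefined. 2a->0: no, aaac/aa meet in 2. 2a->1: no, caa/aa meet in 2. 2a->2: no, ca/aa meet in 2. 2a->3: ok.
cc: 2c undefined. 2c->0: ok.
aab: 2b undefined. 2b->0: ok.
aba: 3a undefined. 3a->0: no, abac/aa meet in 2. 3a->1: ok.
abb: 3b undefined. 3b->0: no, abbc/aa meet in 2. 3b->1: ok.
aaac: 3c undefined. 3c->0: ok.
abac: 1c undefined. 1c->0: ok.
All examples now run through 4 states with every (state, symbol) defined. Accept strings end in {0,1,3}, Reject strings end in {2}; accept={0,1,3}.

states=4 start=0 accept={0,1,3} delta: 0a->1 0b->0 0c->2 1a->2 1b->3 1c->0 2a->3 2b->0 2c->0 3a->1 3b->1 3c->0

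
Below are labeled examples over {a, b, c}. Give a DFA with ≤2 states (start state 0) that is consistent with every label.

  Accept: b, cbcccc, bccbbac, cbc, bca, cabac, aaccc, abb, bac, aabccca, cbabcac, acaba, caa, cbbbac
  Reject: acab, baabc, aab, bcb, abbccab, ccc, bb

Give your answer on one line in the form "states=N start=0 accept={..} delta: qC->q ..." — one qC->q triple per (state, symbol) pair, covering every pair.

states=2 start=0 accept={1} delta: 0a->1 0b->1 0c->0 1a->1 1b->0 1c->1

Fold the examples into a partial DFA from state 0: repeatedly fix the first undefined (state, symbol) met by the shortest-then-alphabetical prefix, trying targets in increasing order and rejecting any under which an Accept and a Reject string meet in one state with the same remainder; add a state when all current targets are rejected. Accepting states are where Accept strings end.
a: 0a undefined. 0a->0: no, b/aab meet in 0 with "b" left. Open state 1: 0a->1.
b: 0b undefined. 0b->0: no, b/bb meet in 0. 0b->1: ok.
c: 0c undefined. 0c->0: ok.
aa: 1a undefined. 1a->0: no, b/aab meet in 1. 1a->1: ok.
ab: 1b undefined. 1b->0: ok.
ac: 1c undefined. 1c->0: no, b/bcb meet in 1. 1c->1: ok.
All examples now run through 2 states with every (state, symbol) defined. Accept strings end in {1}, Reject strings end in {0}; accept={1}.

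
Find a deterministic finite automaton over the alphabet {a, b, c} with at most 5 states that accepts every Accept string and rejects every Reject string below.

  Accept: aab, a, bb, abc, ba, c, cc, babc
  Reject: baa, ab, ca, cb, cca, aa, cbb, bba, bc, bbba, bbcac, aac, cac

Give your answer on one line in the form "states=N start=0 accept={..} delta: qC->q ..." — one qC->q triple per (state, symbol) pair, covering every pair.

states=4 start=0 accept={1,3} delta: 0a->1 0b->2 0c->1 1a->2 1b->0 1c->1 2a->1 2b->3 2c->0 3a->0 3b->1 3c->1

State merging on the prefix tree: take the shortest (then alphabetical) example prefix whose next move is undefined and point that move at state 0, else 1, else 2, ...; a target is out if some Accept/Reject pair would then sit in one state with the same input left (inseparable). If every existing state is out, open a new one.
a: 0a undefined. 0a->0: no, aab/ab meet in 0 with "b" left. Open state 1: 0a->1.
b: 0b undefined. 0b->0: no, a/bba meet in 1. 0b->1: no, bb/ab meet in 1 with "b" left. Open state 2: 0b->2.
c: 0c undefined. 0c->0: no, a/ca meet in 1. 0c->1: ok.
aa: 1a undefined. 1a->0: no, a/aac meet in 1. 1a->1: no, aab/ab meet in 1 with "b" left. 1a->2: ok.
ab: 1b undefined. 1b->0: ok.
ba: 2a undefined. 2a->0: no, a/baa meet in 1. 2a->1: ok.
bb: 2b undefined. 2b->0: no, aab/ab meet in 0. 2b->1: no, aab/bbba meet in 1. 2b->2: no, aab/baa meet in 2. Open state 3: 2b->3.
bc: 2c undefined. 2c->0: ok.
cc: 1c undefined. 1c->0: no, a/cca meet in 1. 1c->1: ok.
bba: 3a undefined. 3a->0: ok.
bbb: 3b undefined. 3b->0: no, a/bbba meet in 1. 3b->1: ok.
bbc: 3c undefined. 3c->0: no, a/bbcac meet in 1. 3c->1: ok.
All examples now run through 4 states with every (state, symbol) defined. Accept strings end in {1,3}, Reject strings end in {0,2}; accept={1,3}.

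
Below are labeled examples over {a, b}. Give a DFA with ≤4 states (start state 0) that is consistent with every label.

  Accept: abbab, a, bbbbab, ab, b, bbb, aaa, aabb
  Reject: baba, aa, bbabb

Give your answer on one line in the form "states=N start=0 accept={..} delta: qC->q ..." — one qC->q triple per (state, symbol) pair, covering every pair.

states=4 start=0 accept={0,1,3} delta: 0a->1 0b->0 1a->2 1b->3 2a->0 2b->0 3a->2 3b->2

Fold the examples into a partial DFA from state 0: repeatedly fix the first undefined (state, symbol) met by the shortest-then-alphabetical prefix, trying targets in increasing order and rejecting any under which an Accept and a Reject string meet in one state with the same remainder; add a state when all current targets are rejected. Accepting states are where Accept strings end.
a: 0a undefined. 0a->0: no, a/aa meet in 0. Open state 1: 0a->1.
b: 0b undefined. 0b->0: ok.
aa: 1a undefined. 1a->0: no, b/aa meet in 0. 1a->1: no, a/aa meet in 1. Open state 2: 1a->2.
ab: 1b undefined. 1b->0: no, abbab/bbabb meet in 0. 1b->1: no, a/bbabb meet in 1. 1b->2: no, bbbbab/aa meet in 2. Open state 3: 1b->3.
aaa: 2a undefined. 2a->0: ok.
aab: 2b undefined. 2b->0: ok.
abb: 3b undefined. 3b->0: no, b/bbabb meet in 0. 3b->1: no, a/bbabb meet in 1. 3b->2: ok.
baba: 3a undefined. 3a->0: no, abbab/baba meet in 0. 3a->1: no, a/baba meet in 1. 3a->2: ok.
All examples now run through 4 states with every (state, symbol) defined. Accept strings end in {0,1,3}, Reject strings end in {2}; accept={0,1,3}.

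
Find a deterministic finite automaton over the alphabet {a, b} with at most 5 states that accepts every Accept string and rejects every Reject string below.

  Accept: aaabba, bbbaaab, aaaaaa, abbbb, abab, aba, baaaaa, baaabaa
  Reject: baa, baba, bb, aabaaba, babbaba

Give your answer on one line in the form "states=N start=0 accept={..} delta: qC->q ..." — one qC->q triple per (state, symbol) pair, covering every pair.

states=4 start=0 accept={0,2} delta: 0a->0 0b->1 1a->2 1b->3 2a->3 2b->2 3a->2 3b->2

Grow the machine one transition at a time. Run the examples from 0; the earliest place one falls off (shortest prefix, ties alphabetical) gets sent to the lowest-numbered state that keeps every Accept/Reject pair distinguishable — a pair clashes when both reach the same state with identical unread suffix — and to a fresh state only if none does.
a: 0a undefined. 0a->0: ok.
b: 0b undefined. 0b->0: no, aaabba/baa meet in 0. Open state 1: 0b->1.
ba: 1a undefined. 1a->0: no, aaaaaa/baa meet in 0. 1a->1: no, aaabba/baba meet in 1 with "ba" left. Open state 2: 1a->2.
bb: 1b undefined. 1b->0: no, aaabba/bb meet in 0. 1b->1: no, abbbb/bb meet in 1. 1b->2: no, aaabba/baa meet in 2 with "a" left. Open state 3: 1b->3.
baa: 2a undefined. 2a->0: no, aaaaaa/baa meet in 0. 2a->1: no, aaabba/aabaaba meet in 3 with "a" left. 2a->2: no, aba/baa meet in 2. 2a->3: ok.
bab: 2b undefined. 2b->0: no, aaaaaa/baba meet in 0. 2b->1: no, aba/baba meet in 2. 2b->2: ok.
bbb: 3b undefined. 3b->0: no, aaaaaa/aabaaba meet in 0. 3b->1: no, abbbb/baa meet in 3. 3b->2: ok.
baaa: 3a undefined. 3a->0: no, baaabaa/baa meet in 3. 3a->1: no, baaaaa/baa meet in 3. 3a->2: ok.
All examples now run through 4 states with every (state, symbol) defined. Accept strings end in {0,2}, Reject strings end in {3}; accept={0,2}.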